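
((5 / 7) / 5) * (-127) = -127 / 7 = -18.14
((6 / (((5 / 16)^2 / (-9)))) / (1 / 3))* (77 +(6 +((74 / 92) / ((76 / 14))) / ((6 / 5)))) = -1506468672 / 10925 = -137891.87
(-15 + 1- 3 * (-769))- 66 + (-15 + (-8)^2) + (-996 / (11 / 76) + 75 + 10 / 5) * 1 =-49813 / 11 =-4528.45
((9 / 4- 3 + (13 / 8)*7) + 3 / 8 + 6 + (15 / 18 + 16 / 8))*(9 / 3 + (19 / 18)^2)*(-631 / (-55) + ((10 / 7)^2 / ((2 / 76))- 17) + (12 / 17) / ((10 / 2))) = 5888.53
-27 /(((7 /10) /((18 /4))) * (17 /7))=-1215 /17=-71.47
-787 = -787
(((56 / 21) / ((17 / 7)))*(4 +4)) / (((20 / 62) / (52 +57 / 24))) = 25172 / 17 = 1480.71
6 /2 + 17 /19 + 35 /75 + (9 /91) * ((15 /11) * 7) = 216224 /40755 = 5.31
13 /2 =6.50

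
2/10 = 1/5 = 0.20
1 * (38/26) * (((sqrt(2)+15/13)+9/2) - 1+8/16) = 19 * sqrt(2)/13+1273/169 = 9.60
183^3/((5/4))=24513948/5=4902789.60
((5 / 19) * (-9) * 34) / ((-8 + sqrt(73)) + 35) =-20655 / 6232 + 765 * sqrt(73) / 6232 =-2.27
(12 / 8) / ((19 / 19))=3 / 2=1.50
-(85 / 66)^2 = -7225 / 4356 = -1.66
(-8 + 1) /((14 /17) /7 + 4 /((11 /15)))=-1309 /1042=-1.26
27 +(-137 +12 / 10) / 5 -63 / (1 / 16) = -25204 / 25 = -1008.16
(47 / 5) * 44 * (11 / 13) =22748 / 65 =349.97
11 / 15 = 0.73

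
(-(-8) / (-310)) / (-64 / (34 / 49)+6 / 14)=476 / 1693375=0.00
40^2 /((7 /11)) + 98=18286 /7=2612.29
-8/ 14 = -4/ 7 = -0.57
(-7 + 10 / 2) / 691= -2 / 691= -0.00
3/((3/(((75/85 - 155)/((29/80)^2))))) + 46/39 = -1171.65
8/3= 2.67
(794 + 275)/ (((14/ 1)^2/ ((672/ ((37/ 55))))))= 1411080/ 259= 5448.19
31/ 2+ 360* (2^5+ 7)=28111/ 2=14055.50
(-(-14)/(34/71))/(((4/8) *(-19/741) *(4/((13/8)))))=-251979/272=-926.39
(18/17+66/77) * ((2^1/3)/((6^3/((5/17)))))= 95/54621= 0.00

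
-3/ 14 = -0.21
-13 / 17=-0.76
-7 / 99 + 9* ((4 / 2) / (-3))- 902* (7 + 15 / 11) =-747457 / 99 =-7550.07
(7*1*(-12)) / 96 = -0.88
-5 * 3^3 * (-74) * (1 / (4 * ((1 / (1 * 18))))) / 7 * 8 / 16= 44955 / 14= 3211.07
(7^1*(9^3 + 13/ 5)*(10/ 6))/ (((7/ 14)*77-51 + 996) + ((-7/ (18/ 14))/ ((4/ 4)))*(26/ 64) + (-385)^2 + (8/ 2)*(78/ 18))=2458176/ 42976403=0.06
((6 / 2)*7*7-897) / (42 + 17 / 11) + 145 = 61205 / 479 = 127.78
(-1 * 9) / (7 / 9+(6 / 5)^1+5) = -405 / 314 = -1.29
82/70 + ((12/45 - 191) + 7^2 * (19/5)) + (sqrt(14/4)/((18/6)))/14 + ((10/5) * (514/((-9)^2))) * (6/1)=sqrt(14)/84 + 68783/945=72.83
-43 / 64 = -0.67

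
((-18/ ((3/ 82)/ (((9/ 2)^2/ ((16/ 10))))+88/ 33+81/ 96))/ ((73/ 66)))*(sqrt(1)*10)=-2104185600/ 45426221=-46.32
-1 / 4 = -0.25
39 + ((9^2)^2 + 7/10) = 66007/10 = 6600.70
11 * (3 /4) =33 /4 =8.25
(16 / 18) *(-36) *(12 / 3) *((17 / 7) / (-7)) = 2176 / 49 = 44.41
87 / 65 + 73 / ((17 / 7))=31.40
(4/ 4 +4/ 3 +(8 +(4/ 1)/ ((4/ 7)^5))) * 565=32971705/ 768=42931.91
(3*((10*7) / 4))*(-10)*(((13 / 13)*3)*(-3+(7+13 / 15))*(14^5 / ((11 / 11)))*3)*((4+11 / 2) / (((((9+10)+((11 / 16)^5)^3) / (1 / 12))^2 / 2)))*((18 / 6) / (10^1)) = -1355542.49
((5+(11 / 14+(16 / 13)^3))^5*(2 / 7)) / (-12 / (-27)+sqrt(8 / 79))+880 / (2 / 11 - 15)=7586413834397652957562107185003 / 219874136772865443827338016 - 5311426769780242095318017871*sqrt(158) / 2697842168992214034691264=9756.40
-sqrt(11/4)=-sqrt(11)/2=-1.66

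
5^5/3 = 3125/3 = 1041.67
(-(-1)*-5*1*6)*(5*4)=-600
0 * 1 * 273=0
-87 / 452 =-0.19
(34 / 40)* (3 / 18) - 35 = -4183 / 120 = -34.86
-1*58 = -58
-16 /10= -8 /5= -1.60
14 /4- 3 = 1 /2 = 0.50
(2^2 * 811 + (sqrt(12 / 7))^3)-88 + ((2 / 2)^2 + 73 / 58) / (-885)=24 * sqrt(21) / 49 + 161997349 / 51330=3158.24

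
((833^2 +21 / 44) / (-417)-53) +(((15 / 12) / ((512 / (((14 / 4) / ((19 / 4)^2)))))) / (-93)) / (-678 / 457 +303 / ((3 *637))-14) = -20132413217649042517 / 11725318393949952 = -1717.00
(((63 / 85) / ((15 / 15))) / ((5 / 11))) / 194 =693 / 82450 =0.01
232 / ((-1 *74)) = -116 / 37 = -3.14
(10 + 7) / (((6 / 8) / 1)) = 68 / 3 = 22.67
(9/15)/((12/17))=0.85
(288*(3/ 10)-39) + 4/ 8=479/ 10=47.90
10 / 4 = 5 / 2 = 2.50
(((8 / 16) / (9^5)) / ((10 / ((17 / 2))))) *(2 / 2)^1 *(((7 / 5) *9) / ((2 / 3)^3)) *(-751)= -89369 / 388800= -0.23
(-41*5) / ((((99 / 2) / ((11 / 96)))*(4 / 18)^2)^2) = -1845 / 4096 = -0.45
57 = 57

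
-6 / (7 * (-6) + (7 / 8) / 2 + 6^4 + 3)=-96 / 20119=-0.00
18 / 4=9 / 2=4.50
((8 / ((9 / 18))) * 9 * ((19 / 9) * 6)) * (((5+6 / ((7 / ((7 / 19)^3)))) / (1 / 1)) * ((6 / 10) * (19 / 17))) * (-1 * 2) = -19923264 / 1615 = -12336.39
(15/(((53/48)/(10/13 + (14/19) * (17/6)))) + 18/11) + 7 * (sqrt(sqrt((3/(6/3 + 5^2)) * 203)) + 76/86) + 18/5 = 7 * 203^(1/4) * sqrt(3)/3 + 1555249474/30960215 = 65.49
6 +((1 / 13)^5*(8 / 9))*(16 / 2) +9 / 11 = 250623479 / 36758007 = 6.82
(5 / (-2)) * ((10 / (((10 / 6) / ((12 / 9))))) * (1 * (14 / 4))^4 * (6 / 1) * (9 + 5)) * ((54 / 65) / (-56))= 194481 / 52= 3740.02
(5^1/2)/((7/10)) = 25/7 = 3.57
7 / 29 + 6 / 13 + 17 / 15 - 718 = -4049906 / 5655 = -716.16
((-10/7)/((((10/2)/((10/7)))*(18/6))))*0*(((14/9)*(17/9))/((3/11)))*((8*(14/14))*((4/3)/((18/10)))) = 0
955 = 955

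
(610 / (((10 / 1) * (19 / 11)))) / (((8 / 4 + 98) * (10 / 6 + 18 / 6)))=2013 / 26600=0.08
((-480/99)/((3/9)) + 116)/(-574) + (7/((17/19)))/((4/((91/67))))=35666923/14383292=2.48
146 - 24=122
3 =3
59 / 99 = 0.60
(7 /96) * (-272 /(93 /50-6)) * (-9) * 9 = -8925 /23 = -388.04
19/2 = 9.50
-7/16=-0.44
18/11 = 1.64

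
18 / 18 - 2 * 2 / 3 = -1 / 3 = -0.33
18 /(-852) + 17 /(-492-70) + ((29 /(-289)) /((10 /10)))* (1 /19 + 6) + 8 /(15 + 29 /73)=-15245154 /109550941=-0.14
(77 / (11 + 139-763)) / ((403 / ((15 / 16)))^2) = -17325 / 25486519552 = -0.00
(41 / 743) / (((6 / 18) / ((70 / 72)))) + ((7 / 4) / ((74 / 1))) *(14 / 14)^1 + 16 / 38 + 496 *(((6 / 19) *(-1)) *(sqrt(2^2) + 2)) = -7846476397 / 12535896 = -625.92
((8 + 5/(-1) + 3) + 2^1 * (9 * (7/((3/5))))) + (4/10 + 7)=1117/5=223.40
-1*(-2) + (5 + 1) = 8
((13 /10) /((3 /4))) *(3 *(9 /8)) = 5.85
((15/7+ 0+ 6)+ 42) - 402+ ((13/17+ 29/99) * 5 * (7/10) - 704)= -12395443/11781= -1052.16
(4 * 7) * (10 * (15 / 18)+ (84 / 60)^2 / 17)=301616 / 1275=236.56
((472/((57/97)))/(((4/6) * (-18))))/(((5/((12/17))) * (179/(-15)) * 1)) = 45784/57817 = 0.79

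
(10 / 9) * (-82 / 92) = -0.99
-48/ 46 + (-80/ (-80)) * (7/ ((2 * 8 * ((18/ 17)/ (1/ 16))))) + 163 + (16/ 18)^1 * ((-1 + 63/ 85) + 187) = 327.97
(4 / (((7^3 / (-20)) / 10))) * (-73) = 58400 / 343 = 170.26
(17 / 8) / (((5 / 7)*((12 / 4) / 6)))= 5.95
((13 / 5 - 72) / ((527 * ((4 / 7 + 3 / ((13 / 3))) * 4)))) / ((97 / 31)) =-0.01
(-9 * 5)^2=2025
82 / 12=41 / 6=6.83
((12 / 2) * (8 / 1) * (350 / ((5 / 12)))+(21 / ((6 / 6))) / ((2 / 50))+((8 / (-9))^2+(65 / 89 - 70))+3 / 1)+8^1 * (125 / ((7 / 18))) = 2187618941 / 50463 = 43350.95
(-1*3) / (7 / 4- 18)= 12 / 65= 0.18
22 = 22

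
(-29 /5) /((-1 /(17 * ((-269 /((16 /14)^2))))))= -6498233 /320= -20306.98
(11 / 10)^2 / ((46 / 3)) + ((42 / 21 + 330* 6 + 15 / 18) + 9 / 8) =13689857 / 6900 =1984.04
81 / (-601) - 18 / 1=-10899 / 601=-18.13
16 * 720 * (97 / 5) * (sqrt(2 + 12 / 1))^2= 3128832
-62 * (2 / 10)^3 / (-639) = 62 / 79875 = 0.00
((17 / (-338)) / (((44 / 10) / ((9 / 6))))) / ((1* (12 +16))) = -255 / 416416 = -0.00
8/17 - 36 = -604/17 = -35.53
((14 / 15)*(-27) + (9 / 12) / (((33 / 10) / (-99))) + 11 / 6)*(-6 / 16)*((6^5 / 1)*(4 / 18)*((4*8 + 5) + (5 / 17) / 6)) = 93598272 / 85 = 1101156.14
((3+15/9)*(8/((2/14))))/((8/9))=294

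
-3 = -3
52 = 52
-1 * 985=-985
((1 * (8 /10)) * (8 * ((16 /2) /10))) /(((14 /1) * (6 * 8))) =4 /525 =0.01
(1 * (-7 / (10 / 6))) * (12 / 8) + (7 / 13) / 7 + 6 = -0.22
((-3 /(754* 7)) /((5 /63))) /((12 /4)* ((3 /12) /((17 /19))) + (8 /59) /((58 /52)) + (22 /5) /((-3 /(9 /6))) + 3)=-18054 /4436237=-0.00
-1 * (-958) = 958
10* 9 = 90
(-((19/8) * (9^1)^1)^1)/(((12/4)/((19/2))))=-1083/16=-67.69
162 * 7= 1134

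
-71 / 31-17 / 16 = -1663 / 496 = -3.35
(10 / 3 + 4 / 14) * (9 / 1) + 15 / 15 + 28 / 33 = 7951 / 231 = 34.42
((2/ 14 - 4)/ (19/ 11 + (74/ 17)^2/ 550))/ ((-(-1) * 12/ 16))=-2.92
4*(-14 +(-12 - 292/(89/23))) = -36120/89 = -405.84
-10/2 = -5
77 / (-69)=-77 / 69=-1.12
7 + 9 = 16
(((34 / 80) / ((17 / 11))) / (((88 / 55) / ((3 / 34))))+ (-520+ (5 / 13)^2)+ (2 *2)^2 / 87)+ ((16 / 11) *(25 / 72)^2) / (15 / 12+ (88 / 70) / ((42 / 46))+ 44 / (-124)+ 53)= -8291350676328709199 / 15955649903546496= -519.65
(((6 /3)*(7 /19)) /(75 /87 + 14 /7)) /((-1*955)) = -406 /1506035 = -0.00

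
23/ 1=23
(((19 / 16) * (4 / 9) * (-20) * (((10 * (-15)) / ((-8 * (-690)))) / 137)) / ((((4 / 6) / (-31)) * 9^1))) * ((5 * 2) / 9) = -73625 / 6125544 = -0.01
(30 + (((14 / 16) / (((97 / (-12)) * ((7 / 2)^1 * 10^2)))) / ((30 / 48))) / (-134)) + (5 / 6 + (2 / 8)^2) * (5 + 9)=829434947 / 19497000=42.54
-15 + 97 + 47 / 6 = 539 / 6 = 89.83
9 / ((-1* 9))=-1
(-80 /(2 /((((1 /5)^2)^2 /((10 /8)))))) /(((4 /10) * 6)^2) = -2 /225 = -0.01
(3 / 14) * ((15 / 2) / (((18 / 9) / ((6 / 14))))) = 135 / 392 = 0.34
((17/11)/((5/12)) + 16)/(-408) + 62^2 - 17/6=10774337/2805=3841.12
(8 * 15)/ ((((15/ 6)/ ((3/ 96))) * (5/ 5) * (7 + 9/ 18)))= 1/ 5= 0.20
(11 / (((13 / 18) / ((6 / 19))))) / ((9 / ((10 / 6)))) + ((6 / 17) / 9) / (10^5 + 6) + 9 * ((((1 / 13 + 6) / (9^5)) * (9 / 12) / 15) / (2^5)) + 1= 1666910558183191 / 881641343306880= 1.89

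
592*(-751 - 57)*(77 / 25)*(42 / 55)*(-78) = 10969201152 / 125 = 87753609.22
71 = 71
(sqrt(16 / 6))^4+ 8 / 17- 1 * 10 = -370 / 153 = -2.42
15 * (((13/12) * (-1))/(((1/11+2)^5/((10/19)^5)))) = -261707875000/15937022465957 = -0.02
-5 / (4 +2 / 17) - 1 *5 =-87 / 14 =-6.21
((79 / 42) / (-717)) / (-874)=79 / 26319636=0.00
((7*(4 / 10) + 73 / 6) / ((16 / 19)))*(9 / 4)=25593 / 640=39.99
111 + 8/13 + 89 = 200.62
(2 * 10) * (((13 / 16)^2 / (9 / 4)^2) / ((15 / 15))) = 845 / 324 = 2.61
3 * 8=24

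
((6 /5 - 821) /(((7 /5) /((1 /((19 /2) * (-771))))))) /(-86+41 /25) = -204950 /216263187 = -0.00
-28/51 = -0.55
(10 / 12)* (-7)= -35 / 6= -5.83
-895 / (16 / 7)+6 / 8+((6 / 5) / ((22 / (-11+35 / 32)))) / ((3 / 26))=-87009 / 220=-395.50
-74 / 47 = -1.57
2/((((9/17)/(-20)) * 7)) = -680/63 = -10.79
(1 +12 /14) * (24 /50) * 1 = 156 /175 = 0.89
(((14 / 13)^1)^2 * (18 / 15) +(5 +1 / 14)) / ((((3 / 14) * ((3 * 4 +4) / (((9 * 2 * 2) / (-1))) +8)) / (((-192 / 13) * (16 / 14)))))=-67.38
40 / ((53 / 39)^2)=60840 / 2809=21.66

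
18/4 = 4.50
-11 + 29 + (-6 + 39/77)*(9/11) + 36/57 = 227505/16093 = 14.14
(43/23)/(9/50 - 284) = -0.01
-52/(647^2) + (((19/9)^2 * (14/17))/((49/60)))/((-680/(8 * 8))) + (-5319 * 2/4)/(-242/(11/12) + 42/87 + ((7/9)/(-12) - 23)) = 3709601096478094/418834912812075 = 8.86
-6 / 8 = -3 / 4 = -0.75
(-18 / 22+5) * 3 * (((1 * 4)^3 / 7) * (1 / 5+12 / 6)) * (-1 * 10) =-2523.43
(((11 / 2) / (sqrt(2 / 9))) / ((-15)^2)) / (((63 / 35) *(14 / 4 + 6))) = 11 *sqrt(2) / 5130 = 0.00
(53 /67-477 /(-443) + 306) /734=4568912 /10892927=0.42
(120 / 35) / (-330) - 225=-86629 / 385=-225.01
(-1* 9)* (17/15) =-51/5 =-10.20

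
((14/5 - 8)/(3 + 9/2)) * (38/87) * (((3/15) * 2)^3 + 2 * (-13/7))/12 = 1577836/17128125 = 0.09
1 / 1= 1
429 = 429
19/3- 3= 10/3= 3.33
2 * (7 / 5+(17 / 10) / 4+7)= 353 / 20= 17.65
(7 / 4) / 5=7 / 20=0.35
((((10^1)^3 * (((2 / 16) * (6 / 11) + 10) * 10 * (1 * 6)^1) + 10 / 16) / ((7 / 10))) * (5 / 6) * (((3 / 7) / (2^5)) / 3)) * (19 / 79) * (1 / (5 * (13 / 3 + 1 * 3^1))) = 5050205225 / 239816192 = 21.06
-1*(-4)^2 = -16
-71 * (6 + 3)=-639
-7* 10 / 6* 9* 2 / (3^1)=-70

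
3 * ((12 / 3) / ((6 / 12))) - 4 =20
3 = 3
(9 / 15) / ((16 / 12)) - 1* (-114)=2289 / 20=114.45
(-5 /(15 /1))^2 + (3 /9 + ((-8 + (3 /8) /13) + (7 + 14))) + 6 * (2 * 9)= 113699 /936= 121.47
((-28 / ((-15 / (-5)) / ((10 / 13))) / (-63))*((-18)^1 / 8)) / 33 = -10 / 1287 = -0.01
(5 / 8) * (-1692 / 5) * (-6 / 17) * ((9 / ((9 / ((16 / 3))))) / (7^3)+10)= 4359438 / 5831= 747.63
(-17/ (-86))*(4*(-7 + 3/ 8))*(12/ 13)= -4.84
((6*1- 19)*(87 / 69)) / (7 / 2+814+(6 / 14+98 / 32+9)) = -42224 / 2138057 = -0.02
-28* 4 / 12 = -28 / 3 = -9.33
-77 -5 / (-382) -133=-80215 / 382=-209.99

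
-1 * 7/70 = -1/10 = -0.10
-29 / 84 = -0.35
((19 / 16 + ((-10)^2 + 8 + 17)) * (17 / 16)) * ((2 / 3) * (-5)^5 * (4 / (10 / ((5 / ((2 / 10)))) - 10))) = 116383.87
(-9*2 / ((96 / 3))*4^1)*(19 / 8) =-171 / 32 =-5.34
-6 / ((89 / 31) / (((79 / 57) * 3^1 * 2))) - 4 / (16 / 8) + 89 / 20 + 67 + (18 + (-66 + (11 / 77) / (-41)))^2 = 6564284776171 / 2785719580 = 2356.41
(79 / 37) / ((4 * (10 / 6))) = 0.32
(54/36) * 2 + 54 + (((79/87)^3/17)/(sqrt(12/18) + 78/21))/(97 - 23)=15188699717839/266467628970 - 24158911 * sqrt(6)/1598805773820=57.00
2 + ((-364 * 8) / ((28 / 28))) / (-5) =2922 / 5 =584.40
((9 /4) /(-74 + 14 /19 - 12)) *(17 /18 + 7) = -2717 /12960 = -0.21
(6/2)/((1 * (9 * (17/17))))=1/3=0.33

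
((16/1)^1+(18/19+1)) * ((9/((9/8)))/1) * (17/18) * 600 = 4637600/57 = 81361.40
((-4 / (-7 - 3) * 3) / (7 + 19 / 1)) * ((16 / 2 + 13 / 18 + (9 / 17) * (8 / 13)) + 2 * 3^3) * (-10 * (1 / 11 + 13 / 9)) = -38122360 / 853281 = -44.68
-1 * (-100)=100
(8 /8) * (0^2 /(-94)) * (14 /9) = 0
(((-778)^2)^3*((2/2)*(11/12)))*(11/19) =117686895133066240.28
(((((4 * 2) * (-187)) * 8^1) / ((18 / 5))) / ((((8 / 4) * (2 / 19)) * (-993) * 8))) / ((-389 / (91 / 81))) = -1616615 / 281595933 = -0.01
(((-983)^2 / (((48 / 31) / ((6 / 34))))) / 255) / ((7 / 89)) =2665991351 / 485520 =5491.00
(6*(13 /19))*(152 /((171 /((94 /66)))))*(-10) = -97760 /1881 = -51.97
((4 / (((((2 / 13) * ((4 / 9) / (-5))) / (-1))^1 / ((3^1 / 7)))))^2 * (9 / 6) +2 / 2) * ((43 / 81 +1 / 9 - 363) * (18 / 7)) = -5535039733 / 252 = -21964443.38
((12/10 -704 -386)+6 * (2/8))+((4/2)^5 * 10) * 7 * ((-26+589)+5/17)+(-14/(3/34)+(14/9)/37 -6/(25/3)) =356793633239/283050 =1260532.18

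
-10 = -10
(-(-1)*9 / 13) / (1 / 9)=81 / 13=6.23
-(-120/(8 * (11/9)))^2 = -18225/121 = -150.62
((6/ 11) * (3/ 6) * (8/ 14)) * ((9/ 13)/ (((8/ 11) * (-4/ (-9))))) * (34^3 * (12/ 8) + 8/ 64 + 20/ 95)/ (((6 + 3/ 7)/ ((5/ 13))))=241956801/ 205504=1177.38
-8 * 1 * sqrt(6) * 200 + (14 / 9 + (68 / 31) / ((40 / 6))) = 2629 / 1395 -1600 * sqrt(6) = -3917.30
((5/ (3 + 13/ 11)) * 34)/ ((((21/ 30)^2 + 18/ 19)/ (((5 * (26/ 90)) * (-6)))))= -46189000/ 188439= -245.11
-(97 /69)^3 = -912673 /328509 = -2.78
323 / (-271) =-323 / 271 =-1.19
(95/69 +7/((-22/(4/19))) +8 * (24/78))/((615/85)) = 12019493/23059179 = 0.52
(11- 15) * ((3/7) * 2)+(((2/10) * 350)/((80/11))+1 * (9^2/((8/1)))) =457/28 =16.32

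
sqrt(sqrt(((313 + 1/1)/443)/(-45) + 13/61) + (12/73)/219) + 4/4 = sqrt(657218276100 + 2160083505 * sqrt(32427735115))/29590185 + 1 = 1.67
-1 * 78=-78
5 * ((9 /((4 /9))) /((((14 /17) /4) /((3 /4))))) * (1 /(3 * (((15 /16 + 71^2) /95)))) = 1308150 /564697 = 2.32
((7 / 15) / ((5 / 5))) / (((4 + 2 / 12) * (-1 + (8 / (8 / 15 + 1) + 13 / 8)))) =2576 / 134375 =0.02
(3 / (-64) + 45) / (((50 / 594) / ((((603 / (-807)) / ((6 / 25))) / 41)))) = -57249423 / 1411712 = -40.55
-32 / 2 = -16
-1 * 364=-364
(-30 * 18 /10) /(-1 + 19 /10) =-60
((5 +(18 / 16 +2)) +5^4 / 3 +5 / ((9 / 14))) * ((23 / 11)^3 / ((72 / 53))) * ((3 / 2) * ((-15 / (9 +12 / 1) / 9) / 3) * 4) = -52055596975 / 217346976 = -239.50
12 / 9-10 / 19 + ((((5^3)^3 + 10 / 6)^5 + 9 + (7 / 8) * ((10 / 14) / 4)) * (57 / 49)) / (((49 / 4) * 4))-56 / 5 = 398919720671250524615479573236351951827 / 591222240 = 674737338485863665439039600000.00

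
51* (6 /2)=153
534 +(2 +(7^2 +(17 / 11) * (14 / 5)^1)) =32413 / 55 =589.33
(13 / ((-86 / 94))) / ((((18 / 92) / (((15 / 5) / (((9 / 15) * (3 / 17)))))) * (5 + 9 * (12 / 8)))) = -4778020 / 42957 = -111.23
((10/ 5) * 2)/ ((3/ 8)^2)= 256/ 9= 28.44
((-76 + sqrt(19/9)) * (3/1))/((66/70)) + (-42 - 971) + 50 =-13253/11 + 35 * sqrt(19)/33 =-1200.20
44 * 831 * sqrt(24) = 73128 * sqrt(6) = 179126.29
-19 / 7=-2.71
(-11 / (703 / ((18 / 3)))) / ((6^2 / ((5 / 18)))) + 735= 55804085 / 75924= 735.00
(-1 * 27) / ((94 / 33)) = -891 / 94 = -9.48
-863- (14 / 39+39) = -35192 / 39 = -902.36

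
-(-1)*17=17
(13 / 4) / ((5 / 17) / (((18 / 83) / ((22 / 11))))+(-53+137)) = 1989 / 53068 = 0.04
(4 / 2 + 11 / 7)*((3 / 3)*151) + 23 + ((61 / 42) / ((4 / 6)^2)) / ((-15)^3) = 35423939 / 63000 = 562.28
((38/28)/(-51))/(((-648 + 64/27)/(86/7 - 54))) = -12483/7260428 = -0.00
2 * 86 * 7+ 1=1205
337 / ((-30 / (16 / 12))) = -674 / 45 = -14.98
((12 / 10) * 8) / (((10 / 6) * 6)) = 24 / 25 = 0.96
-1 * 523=-523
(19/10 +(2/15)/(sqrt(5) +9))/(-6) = -0.32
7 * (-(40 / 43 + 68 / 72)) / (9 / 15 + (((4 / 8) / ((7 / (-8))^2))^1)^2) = -121934785 / 9538002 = -12.78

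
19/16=1.19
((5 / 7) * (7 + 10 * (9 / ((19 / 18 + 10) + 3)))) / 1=16955 / 1771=9.57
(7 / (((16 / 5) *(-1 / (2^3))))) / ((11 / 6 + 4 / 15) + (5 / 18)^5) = -165337200 / 19856089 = -8.33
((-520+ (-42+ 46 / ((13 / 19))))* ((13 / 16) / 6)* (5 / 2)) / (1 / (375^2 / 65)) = -9421875 / 26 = -362379.81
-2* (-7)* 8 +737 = 849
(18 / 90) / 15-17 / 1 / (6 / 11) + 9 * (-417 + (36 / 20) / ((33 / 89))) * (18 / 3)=-36773563 / 1650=-22287.01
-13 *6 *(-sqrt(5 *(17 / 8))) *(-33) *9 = -11583 *sqrt(170) / 2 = -75511.92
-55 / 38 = -1.45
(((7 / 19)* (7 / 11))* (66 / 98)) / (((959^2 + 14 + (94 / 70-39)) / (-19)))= -0.00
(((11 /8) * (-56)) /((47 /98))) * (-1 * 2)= 15092 /47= 321.11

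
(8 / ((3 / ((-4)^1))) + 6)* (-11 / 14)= 11 / 3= 3.67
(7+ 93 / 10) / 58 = 163 / 580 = 0.28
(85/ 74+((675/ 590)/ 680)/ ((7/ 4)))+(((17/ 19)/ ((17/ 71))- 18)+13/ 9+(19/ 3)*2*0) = -2073453437/ 177687468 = -11.67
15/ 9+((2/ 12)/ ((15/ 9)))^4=50003/ 30000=1.67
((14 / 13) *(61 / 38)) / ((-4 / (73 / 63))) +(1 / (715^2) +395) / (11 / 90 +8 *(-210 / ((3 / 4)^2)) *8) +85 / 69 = 0.71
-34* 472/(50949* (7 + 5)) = -236/8991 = -0.03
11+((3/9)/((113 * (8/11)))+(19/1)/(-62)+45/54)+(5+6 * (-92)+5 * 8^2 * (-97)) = -884870945/28024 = -31575.47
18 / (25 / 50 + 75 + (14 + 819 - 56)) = 36 / 1705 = 0.02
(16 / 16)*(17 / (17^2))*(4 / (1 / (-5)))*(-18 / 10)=36 / 17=2.12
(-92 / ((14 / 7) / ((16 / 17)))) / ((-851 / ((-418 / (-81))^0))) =32 / 629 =0.05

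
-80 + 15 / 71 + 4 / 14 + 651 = 284034 / 497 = 571.50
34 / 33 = 1.03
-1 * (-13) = 13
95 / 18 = 5.28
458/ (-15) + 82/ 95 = -8456/ 285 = -29.67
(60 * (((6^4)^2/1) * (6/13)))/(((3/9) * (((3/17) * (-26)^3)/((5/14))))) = -3212265600/199927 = -16067.19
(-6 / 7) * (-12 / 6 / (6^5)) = 1 / 4536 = 0.00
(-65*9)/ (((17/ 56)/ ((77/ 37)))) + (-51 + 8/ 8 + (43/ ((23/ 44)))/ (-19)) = -1117274958/ 274873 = -4064.70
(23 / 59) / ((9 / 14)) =322 / 531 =0.61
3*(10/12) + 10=25/2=12.50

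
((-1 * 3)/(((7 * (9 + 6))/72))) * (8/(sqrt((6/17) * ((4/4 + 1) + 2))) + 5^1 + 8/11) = -48 * sqrt(102)/35 - 648/55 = -25.63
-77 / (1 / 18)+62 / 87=-1385.29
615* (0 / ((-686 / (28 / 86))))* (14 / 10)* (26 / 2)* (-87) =0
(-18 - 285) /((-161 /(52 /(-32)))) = -3939 /1288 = -3.06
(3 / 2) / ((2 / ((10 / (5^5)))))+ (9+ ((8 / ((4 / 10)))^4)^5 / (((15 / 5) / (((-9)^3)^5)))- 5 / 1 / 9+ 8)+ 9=-7196416657575955660800000000000000000000.00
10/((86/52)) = 260/43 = 6.05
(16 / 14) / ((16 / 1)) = 1 / 14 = 0.07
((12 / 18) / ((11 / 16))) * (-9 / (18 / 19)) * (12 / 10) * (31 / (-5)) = 18848 / 275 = 68.54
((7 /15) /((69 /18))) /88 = 7 /5060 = 0.00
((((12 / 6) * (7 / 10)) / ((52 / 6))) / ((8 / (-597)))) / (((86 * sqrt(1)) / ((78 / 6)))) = -12537 / 6880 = -1.82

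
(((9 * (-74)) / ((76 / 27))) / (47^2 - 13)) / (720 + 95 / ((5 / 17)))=-999 / 9670696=-0.00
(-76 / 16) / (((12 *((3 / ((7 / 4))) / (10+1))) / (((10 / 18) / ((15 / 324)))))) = -1463 / 48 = -30.48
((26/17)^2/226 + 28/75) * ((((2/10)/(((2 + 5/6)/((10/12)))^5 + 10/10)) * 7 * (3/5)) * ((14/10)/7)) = 3289111/23235161587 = 0.00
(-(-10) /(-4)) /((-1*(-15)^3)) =-1 /1350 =-0.00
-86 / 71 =-1.21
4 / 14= 2 / 7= 0.29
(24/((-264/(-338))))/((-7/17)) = -5746/77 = -74.62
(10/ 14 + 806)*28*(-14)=-316232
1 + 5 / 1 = 6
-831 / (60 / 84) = -5817 / 5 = -1163.40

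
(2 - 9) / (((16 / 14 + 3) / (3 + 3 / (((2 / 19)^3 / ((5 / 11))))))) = -5054301 / 2552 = -1980.53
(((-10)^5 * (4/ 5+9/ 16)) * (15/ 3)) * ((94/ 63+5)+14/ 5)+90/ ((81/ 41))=-398800880/ 63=-6330172.70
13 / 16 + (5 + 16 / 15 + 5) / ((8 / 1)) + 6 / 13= 2.66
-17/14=-1.21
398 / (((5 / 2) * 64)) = 199 / 80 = 2.49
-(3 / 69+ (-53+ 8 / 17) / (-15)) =-20794 / 5865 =-3.55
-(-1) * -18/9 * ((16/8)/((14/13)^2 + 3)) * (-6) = 4056/703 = 5.77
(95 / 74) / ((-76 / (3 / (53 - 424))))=15 / 109816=0.00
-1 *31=-31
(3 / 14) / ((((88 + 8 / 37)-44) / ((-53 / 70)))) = -5883 / 1603280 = -0.00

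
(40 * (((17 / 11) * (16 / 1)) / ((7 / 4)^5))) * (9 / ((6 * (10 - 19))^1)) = -10.04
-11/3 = -3.67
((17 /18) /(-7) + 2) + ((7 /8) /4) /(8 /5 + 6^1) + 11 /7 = 265469 /76608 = 3.47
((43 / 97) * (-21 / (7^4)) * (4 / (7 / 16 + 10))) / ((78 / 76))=-104576 / 72231341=-0.00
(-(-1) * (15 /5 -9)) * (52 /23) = -312 /23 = -13.57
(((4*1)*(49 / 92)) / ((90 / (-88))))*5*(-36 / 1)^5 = 14485008384 / 23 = 629782973.22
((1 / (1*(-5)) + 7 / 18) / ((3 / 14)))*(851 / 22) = 101269 / 2970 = 34.10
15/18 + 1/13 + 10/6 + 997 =25989/26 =999.58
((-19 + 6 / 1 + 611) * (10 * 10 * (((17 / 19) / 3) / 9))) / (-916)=-254150 / 117477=-2.16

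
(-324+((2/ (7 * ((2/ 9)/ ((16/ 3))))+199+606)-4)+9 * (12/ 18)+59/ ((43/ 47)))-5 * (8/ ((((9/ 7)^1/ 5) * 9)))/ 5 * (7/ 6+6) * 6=9891458/ 24381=405.70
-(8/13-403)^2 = -161913.38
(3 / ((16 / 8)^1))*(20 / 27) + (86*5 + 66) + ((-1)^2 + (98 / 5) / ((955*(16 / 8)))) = 498.12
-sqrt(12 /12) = -1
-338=-338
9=9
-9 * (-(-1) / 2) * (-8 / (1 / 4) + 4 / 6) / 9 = 15.67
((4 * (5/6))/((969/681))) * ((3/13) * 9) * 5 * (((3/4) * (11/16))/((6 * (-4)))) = -561825/1074944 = -0.52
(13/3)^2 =169/9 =18.78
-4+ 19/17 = -49/17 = -2.88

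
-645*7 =-4515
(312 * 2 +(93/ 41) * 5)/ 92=26049/ 3772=6.91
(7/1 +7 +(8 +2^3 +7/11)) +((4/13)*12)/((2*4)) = 4447/143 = 31.10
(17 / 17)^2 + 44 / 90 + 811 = 36562 / 45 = 812.49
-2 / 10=-1 / 5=-0.20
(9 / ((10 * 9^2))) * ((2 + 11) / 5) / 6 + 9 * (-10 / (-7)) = 243091 / 18900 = 12.86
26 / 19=1.37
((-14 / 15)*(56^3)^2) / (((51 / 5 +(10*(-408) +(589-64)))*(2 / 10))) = 77102448640 / 1899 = 40601605.39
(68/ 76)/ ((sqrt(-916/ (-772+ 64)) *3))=17 *sqrt(40533)/ 13053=0.26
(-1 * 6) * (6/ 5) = -36/ 5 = -7.20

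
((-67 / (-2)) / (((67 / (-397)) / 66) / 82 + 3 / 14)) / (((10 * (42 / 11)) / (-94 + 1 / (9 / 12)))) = -18342111821 / 48335655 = -379.47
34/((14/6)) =102/7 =14.57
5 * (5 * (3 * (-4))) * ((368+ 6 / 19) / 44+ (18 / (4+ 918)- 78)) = 2012046450 / 96349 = 20882.90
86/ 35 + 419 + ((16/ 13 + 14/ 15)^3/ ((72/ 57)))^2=1682825311222608922/ 3463763389734375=485.84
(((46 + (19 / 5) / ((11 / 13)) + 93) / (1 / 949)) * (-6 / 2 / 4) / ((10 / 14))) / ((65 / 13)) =-39319917 / 1375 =-28596.30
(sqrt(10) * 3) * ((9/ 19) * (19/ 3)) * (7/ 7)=9 * sqrt(10)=28.46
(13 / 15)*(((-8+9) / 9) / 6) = 13 / 810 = 0.02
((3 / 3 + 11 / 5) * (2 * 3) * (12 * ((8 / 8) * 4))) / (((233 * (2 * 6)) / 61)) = 23424 / 1165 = 20.11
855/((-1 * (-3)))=285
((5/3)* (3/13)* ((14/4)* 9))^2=99225/676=146.78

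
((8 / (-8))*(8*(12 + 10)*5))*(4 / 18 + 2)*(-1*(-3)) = -17600 / 3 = -5866.67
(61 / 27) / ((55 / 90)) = 122 / 33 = 3.70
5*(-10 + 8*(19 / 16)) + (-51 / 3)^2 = 573 / 2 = 286.50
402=402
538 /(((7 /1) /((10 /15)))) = 1076 /21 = 51.24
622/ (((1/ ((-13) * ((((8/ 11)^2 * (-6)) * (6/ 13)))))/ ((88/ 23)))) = 11464704/ 253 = 45315.04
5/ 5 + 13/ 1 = 14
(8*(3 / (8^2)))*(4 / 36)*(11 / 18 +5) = 101 / 432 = 0.23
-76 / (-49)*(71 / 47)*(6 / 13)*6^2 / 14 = 582768 / 209573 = 2.78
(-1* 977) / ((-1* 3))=977 / 3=325.67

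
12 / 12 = 1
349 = 349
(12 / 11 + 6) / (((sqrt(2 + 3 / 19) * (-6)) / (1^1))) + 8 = 8 - 13 * sqrt(779) / 451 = 7.20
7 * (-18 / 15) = -42 / 5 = -8.40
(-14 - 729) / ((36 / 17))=-12631 / 36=-350.86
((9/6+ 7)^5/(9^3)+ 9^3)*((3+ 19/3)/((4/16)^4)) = 4127417056/2187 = 1887250.60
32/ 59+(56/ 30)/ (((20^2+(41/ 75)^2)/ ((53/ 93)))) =2244612052/ 4118324549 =0.55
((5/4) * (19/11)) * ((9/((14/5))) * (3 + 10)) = 55575/616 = 90.22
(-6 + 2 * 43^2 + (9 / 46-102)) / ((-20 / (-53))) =8752897 / 920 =9514.02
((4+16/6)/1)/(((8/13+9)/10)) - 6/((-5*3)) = 22/3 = 7.33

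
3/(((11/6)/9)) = 162/11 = 14.73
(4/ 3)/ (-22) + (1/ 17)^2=-545/ 9537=-0.06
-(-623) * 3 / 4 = 1869 / 4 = 467.25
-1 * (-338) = 338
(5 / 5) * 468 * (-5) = -2340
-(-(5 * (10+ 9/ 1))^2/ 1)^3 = 735091890625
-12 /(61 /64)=-12.59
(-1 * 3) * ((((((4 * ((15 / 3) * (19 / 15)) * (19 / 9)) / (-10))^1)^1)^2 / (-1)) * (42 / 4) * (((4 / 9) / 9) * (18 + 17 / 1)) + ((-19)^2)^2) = -12774455383 / 32805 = -389405.74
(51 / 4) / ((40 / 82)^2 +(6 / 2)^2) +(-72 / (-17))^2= 346785603 / 17951524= 19.32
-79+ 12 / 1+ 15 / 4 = -253 / 4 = -63.25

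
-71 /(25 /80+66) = -1136 /1061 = -1.07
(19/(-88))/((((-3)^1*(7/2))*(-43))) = -19/39732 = -0.00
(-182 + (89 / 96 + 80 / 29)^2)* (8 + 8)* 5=-6526656355 / 484416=-13473.25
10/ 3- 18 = -44/ 3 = -14.67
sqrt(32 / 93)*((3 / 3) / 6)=2*sqrt(186) / 279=0.10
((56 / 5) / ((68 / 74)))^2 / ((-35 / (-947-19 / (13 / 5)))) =1902187168 / 469625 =4050.44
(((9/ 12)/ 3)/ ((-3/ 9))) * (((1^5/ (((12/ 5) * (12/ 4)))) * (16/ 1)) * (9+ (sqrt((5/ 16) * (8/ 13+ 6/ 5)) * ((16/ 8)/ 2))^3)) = -15- 295 * sqrt(1534)/ 16224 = -15.71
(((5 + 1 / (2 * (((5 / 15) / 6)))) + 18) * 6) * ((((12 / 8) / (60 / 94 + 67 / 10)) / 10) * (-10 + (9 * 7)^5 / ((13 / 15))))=201504313931040 / 44837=4494152461.83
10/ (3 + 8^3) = 2/ 103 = 0.02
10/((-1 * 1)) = -10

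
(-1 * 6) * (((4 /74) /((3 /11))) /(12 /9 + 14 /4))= -0.25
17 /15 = 1.13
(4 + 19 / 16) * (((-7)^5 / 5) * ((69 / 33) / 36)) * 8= -32084563 / 3960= -8102.16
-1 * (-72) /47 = 72 /47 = 1.53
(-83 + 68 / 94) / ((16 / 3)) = -11601 / 752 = -15.43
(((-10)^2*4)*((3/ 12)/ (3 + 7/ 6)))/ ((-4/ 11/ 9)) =-594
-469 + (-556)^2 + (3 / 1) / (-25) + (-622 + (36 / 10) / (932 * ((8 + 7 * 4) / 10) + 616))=76456739441 / 248200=308044.88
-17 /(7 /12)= -204 /7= -29.14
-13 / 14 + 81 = 1121 / 14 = 80.07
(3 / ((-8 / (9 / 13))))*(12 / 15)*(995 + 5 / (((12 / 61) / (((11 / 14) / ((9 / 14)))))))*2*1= -22163 / 52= -426.21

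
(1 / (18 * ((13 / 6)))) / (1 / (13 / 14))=1 / 42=0.02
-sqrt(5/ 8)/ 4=-sqrt(10)/ 16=-0.20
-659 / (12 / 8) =-1318 / 3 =-439.33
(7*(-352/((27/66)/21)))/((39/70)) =-26561920/117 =-227024.96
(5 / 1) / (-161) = -5 / 161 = -0.03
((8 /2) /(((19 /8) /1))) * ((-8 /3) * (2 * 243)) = -41472 /19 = -2182.74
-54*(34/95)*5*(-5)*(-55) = -504900/19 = -26573.68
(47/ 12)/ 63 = 47/ 756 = 0.06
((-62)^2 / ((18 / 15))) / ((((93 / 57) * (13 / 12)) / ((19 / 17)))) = 447640 / 221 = 2025.52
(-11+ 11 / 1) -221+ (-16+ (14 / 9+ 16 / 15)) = -10547 / 45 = -234.38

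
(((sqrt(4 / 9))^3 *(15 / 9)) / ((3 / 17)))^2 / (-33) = -462400 / 1948617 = -0.24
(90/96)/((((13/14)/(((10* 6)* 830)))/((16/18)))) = 581000/13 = 44692.31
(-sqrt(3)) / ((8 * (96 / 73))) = -73 * sqrt(3) / 768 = -0.16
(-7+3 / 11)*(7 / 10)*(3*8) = -6216 / 55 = -113.02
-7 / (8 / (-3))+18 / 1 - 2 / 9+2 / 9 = 20.62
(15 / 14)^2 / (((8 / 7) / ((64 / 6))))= 75 / 7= 10.71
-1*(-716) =716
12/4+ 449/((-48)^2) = 7361/2304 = 3.19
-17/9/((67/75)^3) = -796875/300763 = -2.65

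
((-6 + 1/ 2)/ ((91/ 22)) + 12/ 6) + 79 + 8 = 7978/ 91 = 87.67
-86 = -86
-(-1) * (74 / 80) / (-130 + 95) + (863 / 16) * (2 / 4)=150877 / 5600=26.94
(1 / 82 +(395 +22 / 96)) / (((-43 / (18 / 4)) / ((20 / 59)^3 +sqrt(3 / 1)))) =-2333505*sqrt(3) / 56416-583376250 / 362083177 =-73.25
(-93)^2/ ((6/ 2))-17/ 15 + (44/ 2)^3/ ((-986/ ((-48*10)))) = 8065.48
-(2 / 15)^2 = -4 / 225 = -0.02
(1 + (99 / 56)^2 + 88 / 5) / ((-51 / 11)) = -1249061 / 266560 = -4.69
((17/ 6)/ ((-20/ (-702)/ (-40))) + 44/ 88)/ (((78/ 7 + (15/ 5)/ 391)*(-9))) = 39.63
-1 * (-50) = 50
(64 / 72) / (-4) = -2 / 9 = -0.22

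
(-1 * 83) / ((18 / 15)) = -415 / 6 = -69.17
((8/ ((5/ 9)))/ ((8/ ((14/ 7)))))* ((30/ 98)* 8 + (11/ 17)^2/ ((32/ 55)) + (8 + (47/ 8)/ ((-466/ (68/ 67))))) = 710260760421/ 17685389680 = 40.16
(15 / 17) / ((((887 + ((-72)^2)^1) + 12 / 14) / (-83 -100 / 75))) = -0.01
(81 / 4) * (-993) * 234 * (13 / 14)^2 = -1590401709 / 392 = -4057147.22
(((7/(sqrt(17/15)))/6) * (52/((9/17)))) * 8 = 1456 * sqrt(255)/27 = 861.13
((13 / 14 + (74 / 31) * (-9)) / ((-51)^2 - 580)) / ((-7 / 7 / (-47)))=-8921 / 18662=-0.48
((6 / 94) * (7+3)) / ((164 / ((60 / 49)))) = 450 / 94423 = 0.00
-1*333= -333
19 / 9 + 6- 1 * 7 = 10 / 9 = 1.11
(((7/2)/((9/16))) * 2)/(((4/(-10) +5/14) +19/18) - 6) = -2.50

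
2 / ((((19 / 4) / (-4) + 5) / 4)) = 128 / 61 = 2.10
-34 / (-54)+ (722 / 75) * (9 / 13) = 64007 / 8775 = 7.29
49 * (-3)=-147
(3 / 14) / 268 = 3 / 3752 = 0.00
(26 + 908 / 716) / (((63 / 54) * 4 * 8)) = 0.73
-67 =-67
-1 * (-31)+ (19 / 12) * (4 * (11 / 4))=581 / 12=48.42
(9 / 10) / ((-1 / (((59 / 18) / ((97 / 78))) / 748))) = -2301 / 725560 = -0.00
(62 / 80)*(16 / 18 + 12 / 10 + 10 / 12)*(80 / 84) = 8153 / 3780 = 2.16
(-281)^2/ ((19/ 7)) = 552727/ 19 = 29090.89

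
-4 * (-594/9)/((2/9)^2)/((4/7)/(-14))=-130977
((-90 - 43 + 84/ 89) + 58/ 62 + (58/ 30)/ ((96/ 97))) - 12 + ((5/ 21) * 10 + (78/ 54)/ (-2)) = -1293277217/ 9270240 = -139.51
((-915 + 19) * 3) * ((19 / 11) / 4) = -12768 / 11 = -1160.73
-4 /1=-4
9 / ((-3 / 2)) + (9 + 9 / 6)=9 / 2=4.50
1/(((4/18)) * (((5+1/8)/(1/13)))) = 36/533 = 0.07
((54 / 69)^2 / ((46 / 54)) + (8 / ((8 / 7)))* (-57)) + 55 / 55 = -4833718 / 12167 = -397.28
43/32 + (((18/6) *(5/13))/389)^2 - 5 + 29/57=-146815612109/46645606176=-3.15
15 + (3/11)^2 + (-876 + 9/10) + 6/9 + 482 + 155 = -807163/3630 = -222.36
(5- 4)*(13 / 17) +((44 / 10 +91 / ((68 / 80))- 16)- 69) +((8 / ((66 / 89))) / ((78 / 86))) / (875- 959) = 62215183 / 2297295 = 27.08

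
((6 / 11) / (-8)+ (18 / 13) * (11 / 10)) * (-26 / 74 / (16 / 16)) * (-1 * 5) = 4161 / 1628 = 2.56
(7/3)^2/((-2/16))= -392/9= -43.56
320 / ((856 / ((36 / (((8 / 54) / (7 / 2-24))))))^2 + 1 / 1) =31763638080 / 102192313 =310.82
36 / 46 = 18 / 23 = 0.78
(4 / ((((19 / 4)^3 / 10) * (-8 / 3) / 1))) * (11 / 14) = -5280 / 48013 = -0.11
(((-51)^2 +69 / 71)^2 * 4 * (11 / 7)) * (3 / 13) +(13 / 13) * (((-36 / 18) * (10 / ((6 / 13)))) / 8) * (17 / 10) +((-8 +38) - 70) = 108119710795489 / 11009544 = 9820543.96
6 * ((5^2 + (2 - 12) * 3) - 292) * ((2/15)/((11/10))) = -216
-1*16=-16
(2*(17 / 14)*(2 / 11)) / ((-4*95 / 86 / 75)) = -10965 / 1463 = -7.49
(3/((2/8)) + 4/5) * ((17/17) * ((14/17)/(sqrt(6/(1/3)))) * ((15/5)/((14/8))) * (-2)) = -512 * sqrt(2)/85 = -8.52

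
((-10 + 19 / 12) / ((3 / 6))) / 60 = -101 / 360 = -0.28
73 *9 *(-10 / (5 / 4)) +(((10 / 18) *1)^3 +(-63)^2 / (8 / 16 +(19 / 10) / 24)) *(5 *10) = 34189085014 / 101331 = 337400.06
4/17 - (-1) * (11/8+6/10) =1503/680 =2.21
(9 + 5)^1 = 14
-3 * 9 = -27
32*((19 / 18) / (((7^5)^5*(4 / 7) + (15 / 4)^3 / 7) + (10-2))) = 136192 / 3089822099705775131521959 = 0.00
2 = 2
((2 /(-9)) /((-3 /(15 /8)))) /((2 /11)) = 55 /72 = 0.76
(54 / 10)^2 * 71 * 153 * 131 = 1037405637 / 25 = 41496225.48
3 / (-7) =-3 / 7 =-0.43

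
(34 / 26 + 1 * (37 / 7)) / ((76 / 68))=10200 / 1729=5.90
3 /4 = 0.75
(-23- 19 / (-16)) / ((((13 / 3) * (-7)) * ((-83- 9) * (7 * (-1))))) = 1047 / 937664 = 0.00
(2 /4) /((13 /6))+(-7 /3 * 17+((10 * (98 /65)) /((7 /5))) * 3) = -278 /39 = -7.13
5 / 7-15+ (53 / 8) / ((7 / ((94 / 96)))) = -35909 / 2688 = -13.36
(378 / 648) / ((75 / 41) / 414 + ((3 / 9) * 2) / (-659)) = 4350059 / 25406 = 171.22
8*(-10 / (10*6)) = -4 / 3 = -1.33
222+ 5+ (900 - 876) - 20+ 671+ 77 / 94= 84865 / 94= 902.82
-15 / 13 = -1.15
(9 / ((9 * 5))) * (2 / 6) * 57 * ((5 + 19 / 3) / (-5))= -646 / 75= -8.61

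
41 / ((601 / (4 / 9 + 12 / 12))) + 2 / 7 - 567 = -21453772 / 37863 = -566.62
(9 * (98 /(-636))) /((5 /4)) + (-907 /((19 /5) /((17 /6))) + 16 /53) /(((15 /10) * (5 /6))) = -1637036 /3021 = -541.89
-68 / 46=-34 / 23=-1.48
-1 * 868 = -868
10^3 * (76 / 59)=76000 / 59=1288.14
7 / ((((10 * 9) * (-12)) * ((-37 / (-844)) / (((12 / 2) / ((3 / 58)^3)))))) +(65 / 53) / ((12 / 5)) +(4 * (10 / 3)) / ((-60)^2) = -6409.91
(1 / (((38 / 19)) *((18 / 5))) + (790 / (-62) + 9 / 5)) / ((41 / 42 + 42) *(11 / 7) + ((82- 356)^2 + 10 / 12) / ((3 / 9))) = -2953769 / 61600988460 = -0.00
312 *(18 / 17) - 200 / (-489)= 2749624 / 8313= 330.76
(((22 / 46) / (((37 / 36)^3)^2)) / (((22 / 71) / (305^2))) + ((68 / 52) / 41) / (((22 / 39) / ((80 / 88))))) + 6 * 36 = 35725789888209291417 / 292757080446127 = 122032.20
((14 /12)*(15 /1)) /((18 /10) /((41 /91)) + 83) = 7175 /35668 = 0.20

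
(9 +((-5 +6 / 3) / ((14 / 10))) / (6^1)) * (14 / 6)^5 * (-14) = -2033647 / 243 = -8368.92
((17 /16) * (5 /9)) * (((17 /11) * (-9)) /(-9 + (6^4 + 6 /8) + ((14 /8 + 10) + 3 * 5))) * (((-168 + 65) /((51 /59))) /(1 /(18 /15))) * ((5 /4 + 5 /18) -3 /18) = 5062141 /4164336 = 1.22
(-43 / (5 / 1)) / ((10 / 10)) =-43 / 5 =-8.60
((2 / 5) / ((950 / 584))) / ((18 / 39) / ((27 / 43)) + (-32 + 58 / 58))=-0.01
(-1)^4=1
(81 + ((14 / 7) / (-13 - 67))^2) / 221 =129601 / 353600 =0.37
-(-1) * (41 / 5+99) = 536 / 5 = 107.20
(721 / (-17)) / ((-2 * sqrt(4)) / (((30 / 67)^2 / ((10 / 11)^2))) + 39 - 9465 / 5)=785169 / 34628354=0.02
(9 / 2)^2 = 81 / 4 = 20.25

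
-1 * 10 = -10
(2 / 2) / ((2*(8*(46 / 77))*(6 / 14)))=539 / 2208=0.24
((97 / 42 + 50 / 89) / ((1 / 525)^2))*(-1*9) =-1267835625 / 178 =-7122672.05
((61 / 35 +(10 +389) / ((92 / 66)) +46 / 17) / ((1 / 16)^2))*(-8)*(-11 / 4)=22404453632 / 13685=1637154.08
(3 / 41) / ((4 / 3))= 9 / 164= 0.05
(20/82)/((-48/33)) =-55/328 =-0.17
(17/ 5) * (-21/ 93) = -119/ 155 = -0.77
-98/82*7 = -343/41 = -8.37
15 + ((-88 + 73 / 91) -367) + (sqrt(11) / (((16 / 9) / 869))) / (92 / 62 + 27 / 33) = -39967 / 91 + 2666961 * sqrt(11) / 12560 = 265.05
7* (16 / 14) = 8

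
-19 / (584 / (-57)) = 1083 / 584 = 1.85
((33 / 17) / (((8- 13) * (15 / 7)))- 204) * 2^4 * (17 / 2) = -694216 / 25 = -27768.64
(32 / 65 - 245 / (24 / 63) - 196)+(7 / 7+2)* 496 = 337671 / 520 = 649.37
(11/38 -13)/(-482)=483/18316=0.03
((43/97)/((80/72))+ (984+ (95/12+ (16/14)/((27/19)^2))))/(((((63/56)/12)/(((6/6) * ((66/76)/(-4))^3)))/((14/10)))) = -13082863381907/86225860800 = -151.73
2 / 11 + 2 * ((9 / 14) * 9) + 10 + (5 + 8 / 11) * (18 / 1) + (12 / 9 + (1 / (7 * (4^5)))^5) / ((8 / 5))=627843504898795475304613 / 4995671929856251133952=125.68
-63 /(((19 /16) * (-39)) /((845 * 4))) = 87360 /19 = 4597.89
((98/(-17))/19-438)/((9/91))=-12883052/2907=-4431.73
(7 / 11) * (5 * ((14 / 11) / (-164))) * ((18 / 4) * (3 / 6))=-2205 / 39688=-0.06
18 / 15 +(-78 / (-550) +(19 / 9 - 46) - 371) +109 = -753754 / 2475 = -304.55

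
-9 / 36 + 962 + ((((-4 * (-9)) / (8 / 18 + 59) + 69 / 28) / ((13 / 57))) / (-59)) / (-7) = 38676942397 / 40213810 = 961.78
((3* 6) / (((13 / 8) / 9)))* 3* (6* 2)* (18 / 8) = 8075.08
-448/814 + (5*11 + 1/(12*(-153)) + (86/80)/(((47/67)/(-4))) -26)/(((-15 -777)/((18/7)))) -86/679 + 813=387394767895057/476941061520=812.25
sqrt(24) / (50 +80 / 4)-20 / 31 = -20 / 31 +sqrt(6) / 35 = -0.58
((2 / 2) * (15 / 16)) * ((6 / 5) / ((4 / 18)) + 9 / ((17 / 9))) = 162 / 17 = 9.53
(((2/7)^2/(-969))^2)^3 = 4096/11458272396365657970702580881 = 0.00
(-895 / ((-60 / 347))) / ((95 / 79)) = 4304.32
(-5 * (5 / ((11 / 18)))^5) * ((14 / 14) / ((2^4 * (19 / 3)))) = -5535843750 / 3059969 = -1809.12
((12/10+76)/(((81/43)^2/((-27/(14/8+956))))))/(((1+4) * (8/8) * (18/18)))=-2854856/23273325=-0.12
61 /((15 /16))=976 /15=65.07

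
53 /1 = 53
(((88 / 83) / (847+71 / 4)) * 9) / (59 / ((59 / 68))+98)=528 / 7943017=0.00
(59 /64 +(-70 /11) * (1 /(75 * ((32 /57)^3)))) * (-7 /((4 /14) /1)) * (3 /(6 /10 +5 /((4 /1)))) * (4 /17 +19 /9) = -7011825373 /170041344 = -41.24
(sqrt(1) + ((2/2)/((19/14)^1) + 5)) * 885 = 113280/19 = 5962.11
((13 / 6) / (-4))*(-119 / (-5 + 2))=-21.49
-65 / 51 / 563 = -65 / 28713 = -0.00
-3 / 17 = -0.18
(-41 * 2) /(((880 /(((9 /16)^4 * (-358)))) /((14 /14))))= 48151179 /14417920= 3.34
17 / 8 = 2.12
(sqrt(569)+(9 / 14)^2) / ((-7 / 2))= -2*sqrt(569) / 7 - 81 / 686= -6.93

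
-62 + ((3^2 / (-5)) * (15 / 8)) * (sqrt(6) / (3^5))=-62 - sqrt(6) / 72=-62.03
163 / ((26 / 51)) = 8313 / 26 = 319.73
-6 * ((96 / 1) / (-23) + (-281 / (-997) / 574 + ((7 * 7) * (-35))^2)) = -116140522081275 / 6581197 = -17647324.96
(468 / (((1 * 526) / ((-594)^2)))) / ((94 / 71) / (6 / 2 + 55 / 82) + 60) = 220558401063 / 42407698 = 5200.90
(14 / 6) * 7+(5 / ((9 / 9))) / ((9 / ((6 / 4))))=103 / 6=17.17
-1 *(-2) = 2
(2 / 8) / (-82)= -1 / 328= -0.00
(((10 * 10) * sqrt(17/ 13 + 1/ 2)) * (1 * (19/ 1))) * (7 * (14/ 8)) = 23275 * sqrt(1222)/ 26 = 31293.34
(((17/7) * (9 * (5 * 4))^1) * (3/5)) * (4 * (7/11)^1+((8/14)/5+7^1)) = 6828084/2695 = 2533.61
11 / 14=0.79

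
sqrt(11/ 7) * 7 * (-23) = -23 * sqrt(77) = -201.82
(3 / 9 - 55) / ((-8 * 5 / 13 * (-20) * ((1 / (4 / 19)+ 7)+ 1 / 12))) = -533 / 7100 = -0.08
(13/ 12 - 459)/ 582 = -5495/ 6984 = -0.79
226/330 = 113/165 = 0.68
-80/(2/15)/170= -60/17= -3.53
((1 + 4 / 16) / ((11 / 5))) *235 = 5875 / 44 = 133.52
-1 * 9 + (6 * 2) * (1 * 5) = 51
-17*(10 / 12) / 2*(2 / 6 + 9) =-66.11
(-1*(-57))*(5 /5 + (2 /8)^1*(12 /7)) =570 /7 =81.43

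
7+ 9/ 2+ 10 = 43/ 2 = 21.50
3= 3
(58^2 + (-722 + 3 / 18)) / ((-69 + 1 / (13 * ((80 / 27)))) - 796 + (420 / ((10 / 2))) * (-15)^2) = 0.15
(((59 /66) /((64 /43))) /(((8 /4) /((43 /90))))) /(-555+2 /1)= -109091 /420456960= -0.00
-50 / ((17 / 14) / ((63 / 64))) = -11025 / 272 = -40.53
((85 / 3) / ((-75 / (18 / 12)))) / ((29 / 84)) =-238 / 145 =-1.64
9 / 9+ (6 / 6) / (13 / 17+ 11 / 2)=247 / 213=1.16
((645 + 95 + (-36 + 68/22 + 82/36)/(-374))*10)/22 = 274022725/814572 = 336.40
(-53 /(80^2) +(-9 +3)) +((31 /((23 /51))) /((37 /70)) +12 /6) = 686457297 /5446400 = 126.04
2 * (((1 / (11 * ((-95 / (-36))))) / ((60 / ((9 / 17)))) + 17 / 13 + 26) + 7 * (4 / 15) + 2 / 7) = 1428782632 / 24249225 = 58.92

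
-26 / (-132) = 13 / 66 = 0.20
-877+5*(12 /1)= -817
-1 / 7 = -0.14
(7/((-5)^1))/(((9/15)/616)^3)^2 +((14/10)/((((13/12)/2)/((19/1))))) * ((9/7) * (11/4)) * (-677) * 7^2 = -77686524265126434658462/47385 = -1639475029336845724.56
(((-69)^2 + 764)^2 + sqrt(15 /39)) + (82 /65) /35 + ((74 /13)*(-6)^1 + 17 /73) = sqrt(65) /13 + 5069537544436 /166075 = 30525591.74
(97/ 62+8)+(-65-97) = -152.44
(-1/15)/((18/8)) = -0.03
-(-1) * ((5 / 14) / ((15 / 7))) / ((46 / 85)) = 85 / 276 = 0.31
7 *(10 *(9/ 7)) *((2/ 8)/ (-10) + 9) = 3231/ 4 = 807.75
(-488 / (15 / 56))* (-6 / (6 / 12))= 21862.40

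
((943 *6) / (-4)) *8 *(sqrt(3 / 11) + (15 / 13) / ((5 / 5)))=-169740 / 13 - 11316 *sqrt(33) / 11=-18966.51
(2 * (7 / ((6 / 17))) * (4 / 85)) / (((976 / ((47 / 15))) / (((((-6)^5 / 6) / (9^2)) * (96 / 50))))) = -21056 / 114375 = -0.18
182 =182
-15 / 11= -1.36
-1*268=-268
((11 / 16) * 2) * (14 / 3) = 77 / 12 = 6.42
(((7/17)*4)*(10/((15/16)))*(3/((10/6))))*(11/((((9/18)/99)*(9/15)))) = 1951488/17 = 114793.41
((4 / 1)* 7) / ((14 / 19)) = 38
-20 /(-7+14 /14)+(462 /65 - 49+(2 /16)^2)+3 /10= -477277 /12480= -38.24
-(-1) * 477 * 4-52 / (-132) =1908.39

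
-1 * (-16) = 16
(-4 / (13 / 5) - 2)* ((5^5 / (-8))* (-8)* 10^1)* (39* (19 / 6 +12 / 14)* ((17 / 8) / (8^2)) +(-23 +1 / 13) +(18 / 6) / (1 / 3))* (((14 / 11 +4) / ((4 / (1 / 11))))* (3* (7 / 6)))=8461218078125 / 20939776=404073.95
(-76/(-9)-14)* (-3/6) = 25/9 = 2.78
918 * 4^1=3672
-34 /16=-17 /8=-2.12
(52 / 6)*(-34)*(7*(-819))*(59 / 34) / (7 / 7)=2931474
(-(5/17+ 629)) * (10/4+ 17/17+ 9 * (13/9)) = -10383.35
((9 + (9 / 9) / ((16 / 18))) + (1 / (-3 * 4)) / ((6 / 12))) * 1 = 239 / 24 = 9.96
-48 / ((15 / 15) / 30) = -1440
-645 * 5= -3225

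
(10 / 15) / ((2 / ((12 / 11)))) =4 / 11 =0.36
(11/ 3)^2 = 121/ 9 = 13.44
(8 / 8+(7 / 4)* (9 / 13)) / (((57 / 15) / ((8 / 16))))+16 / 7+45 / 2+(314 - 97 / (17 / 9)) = 67656517 / 235144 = 287.72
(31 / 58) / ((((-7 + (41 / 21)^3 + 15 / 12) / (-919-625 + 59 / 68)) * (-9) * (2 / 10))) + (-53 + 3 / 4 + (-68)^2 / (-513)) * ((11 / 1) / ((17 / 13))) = -816114047399 / 3337387164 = -244.54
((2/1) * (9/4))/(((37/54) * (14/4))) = 486/259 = 1.88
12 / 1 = 12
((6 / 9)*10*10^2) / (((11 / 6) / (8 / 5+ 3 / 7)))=56800 / 77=737.66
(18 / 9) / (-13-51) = -1 / 32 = -0.03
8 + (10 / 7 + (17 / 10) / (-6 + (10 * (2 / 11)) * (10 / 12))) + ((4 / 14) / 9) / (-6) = 2529851 / 279720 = 9.04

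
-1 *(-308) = 308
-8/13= -0.62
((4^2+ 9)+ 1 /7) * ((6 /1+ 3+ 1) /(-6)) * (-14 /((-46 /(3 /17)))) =-880 /391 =-2.25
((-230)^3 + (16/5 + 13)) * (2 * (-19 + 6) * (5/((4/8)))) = 3163415788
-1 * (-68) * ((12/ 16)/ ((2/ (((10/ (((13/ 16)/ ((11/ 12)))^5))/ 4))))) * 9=3504469760/ 3341637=1048.73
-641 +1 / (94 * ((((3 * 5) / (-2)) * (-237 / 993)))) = -35700164 / 55695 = -640.99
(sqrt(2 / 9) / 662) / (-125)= -sqrt(2) / 248250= -0.00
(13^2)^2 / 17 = 28561 / 17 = 1680.06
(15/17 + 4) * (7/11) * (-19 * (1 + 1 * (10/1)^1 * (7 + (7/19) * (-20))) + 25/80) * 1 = 477001/2992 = 159.43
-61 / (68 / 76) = -1159 / 17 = -68.18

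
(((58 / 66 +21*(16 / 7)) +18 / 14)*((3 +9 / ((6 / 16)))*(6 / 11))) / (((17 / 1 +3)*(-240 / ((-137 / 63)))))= 396889 / 1185800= 0.33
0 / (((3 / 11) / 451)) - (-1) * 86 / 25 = 86 / 25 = 3.44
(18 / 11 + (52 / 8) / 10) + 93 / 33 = 1123 / 220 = 5.10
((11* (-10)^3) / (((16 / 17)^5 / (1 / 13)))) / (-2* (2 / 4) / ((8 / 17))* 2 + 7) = -177482125 / 425984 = -416.64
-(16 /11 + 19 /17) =-481 /187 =-2.57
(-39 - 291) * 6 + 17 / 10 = -19783 / 10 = -1978.30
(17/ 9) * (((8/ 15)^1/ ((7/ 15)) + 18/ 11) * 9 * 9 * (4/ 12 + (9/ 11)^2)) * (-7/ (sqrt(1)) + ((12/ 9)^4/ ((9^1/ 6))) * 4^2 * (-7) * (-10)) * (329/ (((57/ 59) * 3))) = 2099480115309304/ 18435681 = 113881343.21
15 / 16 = 0.94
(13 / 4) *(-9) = -117 / 4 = -29.25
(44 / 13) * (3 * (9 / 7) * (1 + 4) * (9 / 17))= 53460 / 1547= 34.56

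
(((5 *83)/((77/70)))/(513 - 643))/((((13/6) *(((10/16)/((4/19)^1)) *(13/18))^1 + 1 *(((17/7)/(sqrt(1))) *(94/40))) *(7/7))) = -50198400/179073323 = -0.28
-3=-3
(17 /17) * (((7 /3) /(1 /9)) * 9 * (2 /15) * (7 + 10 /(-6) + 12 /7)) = 888 /5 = 177.60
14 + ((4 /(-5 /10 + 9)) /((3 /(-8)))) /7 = 4934 /357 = 13.82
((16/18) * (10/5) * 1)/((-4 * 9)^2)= 1/729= 0.00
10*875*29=253750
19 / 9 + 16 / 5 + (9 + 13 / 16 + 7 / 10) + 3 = 13553 / 720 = 18.82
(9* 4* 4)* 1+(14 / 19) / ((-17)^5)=3884728738 / 26977283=144.00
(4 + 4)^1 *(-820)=-6560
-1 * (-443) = 443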